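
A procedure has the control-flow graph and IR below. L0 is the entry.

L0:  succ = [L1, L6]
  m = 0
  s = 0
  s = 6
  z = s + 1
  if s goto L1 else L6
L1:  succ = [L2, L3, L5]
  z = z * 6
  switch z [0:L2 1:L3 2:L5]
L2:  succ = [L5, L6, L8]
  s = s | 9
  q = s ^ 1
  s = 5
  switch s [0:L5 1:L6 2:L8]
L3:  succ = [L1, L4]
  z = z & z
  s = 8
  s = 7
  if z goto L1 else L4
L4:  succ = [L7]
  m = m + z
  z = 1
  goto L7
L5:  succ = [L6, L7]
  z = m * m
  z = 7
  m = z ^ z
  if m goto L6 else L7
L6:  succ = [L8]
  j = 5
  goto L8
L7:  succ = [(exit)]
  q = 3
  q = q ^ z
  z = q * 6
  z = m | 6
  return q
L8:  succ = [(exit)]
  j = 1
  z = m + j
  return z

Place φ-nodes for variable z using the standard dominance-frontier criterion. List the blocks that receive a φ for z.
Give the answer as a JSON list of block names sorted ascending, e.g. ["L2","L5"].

idom tree: L1←L0 L2←L1 L3←L1 L4←L3 L5←L1 L6←L0 L7←L1 L8←L0
Dom∩ at merges:
  L1: preds {L0,L3}: {L0} ∩ {L0,L1,L3} = {L0}; idom=L0
  L5: preds {L1,L2}: {L0,L1} ∩ {L0,L1,L2} = {L0,L1}; idom=L1
  L6: preds {L0,L2,L5}: {L0} ∩ {L0,L1,L2} ∩ {L0,L1,L5} = {L0}; idom=L0
  L7: preds {L4,L5}: {L0,L1,L3,L4} ∩ {L0,L1,L5} = {L0,L1}; idom=L1
  L8: preds {L2,L6}: {L0,L1,L2} ∩ {L0,L6} = {L0}; idom=L0

DF derivation:
  L1←L0: walk · to L0
  L1←L3: walk L3→L1 to L0
  L5←L1: walk · to L1
  L5←L2: walk L2 to L1
  L6←L0: walk · to L0
  L6←L2: walk L2→L1 to L0
  L6←L5: walk L5→L1 to L0
  L7←L4: walk L4→L3 to L1
  L7←L5: walk L5 to L1
  L8←L2: walk L2→L1 to L0
  L8←L6: walk L6 to L0
  L0 → ∅
  L1 → {L1,L6,L8}
  L2 → {L5,L6,L8}
  L3 → {L1,L7}
  L4 → {L7}
  L5 → {L6,L7}
  L6 → {L8}
  L7 → ∅
  L8 → ∅

φ for z: defs {L0,L1,L3,L4,L5,L7,L8}
  DF⁺ = {L1,L6,L7,L8}

Answer: ["L1", "L6", "L7", "L8"]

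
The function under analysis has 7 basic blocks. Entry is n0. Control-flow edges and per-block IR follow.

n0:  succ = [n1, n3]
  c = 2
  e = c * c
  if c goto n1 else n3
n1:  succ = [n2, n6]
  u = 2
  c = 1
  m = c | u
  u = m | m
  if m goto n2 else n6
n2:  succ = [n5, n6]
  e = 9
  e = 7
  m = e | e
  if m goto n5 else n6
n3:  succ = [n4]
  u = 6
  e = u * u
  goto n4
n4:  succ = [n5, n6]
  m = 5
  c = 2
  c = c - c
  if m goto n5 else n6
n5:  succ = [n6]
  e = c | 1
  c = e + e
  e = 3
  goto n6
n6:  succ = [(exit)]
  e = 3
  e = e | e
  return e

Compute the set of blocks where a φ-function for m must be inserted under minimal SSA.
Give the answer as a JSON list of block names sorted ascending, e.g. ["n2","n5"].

Answer: ["n5", "n6"]

Derivation:
idom tree: n1←n0 n2←n1 n3←n0 n4←n3 n5←n0 n6←n0
Dom at joins:
  n5: preds {n2,n4}: {n0,n1,n2} ∩ {n0,n3,n4} = {n0}; idom=n0
  n6: preds {n1,n2,n4,n5}: {n0,n1} ∩ {n0,n1,n2} ∩ {n0,n3,n4} ∩ {n0,n5} = {n0}; idom=n0

DF derivation:
  n5←n2: walk n2→n1 to n0
  n5←n4: walk n4→n3 to n0
  n6←n1: walk n1 to n0
  n6←n2: walk n2→n1 to n0
  n6←n4: walk n4→n3 to n0
  n6←n5: walk n5 to n0
  n0: DF=∅
  n1: DF={n5,n6}
  n2: DF={n5,n6}
  n3: DF={n5,n6}
  n4: DF={n5,n6}
  n5: DF={n6}
  n6: DF=∅

φ for m: defs {n1,n2,n4}
  DF⁺ = {n5,n6}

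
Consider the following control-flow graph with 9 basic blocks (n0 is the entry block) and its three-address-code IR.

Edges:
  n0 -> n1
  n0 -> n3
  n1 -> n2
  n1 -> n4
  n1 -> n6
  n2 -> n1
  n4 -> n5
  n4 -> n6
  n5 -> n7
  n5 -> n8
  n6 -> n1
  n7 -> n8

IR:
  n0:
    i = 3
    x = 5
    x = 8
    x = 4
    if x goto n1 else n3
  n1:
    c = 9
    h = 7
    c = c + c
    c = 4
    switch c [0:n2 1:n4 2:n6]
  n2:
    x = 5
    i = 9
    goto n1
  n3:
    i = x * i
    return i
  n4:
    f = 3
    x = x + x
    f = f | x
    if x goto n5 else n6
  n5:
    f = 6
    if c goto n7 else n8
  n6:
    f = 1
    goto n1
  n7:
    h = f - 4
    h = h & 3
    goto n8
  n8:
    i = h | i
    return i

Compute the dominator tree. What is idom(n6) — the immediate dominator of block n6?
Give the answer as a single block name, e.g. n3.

idom tree: n1←n0 n2←n1 n3←n0 n4←n1 n5←n4 n6←n1 n7←n5 n8←n5
Join-block Dom:
  n1: preds {n0,n2,n6}: {n0} ∩ {n0,n1,n2} ∩ {n0,n1,n6} = {n0}; idom=n0
  n6: preds {n1,n4}: {n0,n1} ∩ {n0,n1,n4} = {n0,n1}; idom=n1
  n8: preds {n5,n7}: {n0,n1,n4,n5} ∩ {n0,n1,n4,n5,n7} = {n0,n1,n4,n5}; idom=n5

idom(n6) = n1

Answer: n1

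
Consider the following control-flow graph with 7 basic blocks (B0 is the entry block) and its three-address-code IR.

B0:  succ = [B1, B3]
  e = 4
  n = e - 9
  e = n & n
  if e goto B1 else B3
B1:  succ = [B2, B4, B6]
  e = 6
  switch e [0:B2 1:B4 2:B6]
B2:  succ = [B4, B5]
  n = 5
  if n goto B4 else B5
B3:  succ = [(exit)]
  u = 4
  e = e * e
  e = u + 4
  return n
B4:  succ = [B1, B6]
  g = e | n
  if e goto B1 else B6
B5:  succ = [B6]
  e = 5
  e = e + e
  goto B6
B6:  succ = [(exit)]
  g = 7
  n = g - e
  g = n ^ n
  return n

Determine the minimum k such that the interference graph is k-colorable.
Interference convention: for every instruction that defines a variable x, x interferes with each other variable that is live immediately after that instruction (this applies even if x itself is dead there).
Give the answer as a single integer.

Per-block:
  B0: def={e,n} ue=∅
  B1: def={e} ue=∅
  B2: def={n} ue=∅
  B3: def={e,u} ue={e,n}
  B4: def={g} ue={e,n}
  B5: def={e} ue=∅
  B6: def={g,n} ue={e}

Liveness:
  B0 li=∅ lo={e,n}
  B1 li={n} lo={e,n}
  B2 li={e} lo={e,n}
  B3 li={e,n} lo=∅
  B4 li={e,n} lo={e,n}
  B5 li=∅ lo={e}
  B6 li={e} lo=∅

Interfere edges:
  e — {g,n,u}
  g — {e,n}
  n — {e,g,u}
  u — {e,n}

Chromatic number:
  lower bound: {e,g,n} mutually conflict ⇒ χ ≥ 3
  3-colouring: c0={e}  c1={n}  c2={g,u}
  χ = 3

Answer: 3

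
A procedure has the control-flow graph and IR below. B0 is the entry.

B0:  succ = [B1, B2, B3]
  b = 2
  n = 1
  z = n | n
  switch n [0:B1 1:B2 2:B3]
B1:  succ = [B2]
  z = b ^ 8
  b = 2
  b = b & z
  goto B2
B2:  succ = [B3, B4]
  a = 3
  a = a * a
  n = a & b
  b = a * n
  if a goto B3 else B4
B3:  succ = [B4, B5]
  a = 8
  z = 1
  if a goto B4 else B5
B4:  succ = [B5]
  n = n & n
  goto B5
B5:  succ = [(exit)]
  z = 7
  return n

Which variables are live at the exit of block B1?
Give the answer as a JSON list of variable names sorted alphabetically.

Per-block:
  B0: {b,n,z} / ∅
  B1: {b,z} / {b}
  B2: {a,b,n} / {b}
  B3: {a,z} / ∅
  B4: {n} / {n}
  B5: {z} / {n}

Live sets:
  B0: in=∅ out={b,n}
  B1: in={b} out={b}
  B2: in={b} out={n}
  B3: in={n} out={n}
  B4: in={n} out={n}
  B5: in={n} out=∅

live-out(B1) = ["b"]

Answer: ["b"]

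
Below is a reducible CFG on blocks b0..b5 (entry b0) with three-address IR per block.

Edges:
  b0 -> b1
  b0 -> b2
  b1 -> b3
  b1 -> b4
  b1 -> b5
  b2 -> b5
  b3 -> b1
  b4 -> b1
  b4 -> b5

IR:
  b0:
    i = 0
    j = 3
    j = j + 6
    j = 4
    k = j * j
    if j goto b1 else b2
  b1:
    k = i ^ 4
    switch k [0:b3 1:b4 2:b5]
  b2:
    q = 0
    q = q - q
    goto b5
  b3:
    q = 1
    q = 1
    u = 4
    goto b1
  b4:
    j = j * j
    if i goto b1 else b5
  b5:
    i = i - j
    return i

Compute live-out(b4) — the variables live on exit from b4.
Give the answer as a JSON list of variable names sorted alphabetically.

Answer: ["i", "j"]

Derivation:
def/use:
  b0: {i,j,k} / ∅
  b1: {k} / {i}
  b2: {q} / ∅
  b3: {q,u} / ∅
  b4: {j} / {i,j}
  b5: {i} / {i,j}

Live sets:
  live b0: ∅→{i,j}
  live b1: {i,j}→{i,j}
  live b2: {i,j}→{i,j}
  live b3: {i,j}→{i,j}
  live b4: {i,j}→{i,j}
  live b5: {i,j}→∅

live-out(b4) = ["i", "j"]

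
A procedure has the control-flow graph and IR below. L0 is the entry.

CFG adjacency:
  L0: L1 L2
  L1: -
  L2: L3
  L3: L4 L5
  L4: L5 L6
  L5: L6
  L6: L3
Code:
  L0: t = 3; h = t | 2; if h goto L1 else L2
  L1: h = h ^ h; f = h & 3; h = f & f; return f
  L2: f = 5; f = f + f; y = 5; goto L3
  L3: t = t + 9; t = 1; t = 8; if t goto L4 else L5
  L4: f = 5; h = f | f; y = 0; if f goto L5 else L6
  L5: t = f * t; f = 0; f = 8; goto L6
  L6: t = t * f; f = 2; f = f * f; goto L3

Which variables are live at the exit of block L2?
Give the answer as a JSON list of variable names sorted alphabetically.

Block summaries:
  L0 def {h,t} use ∅
  L1 def {f,h} use {h}
  L2 def {f,y} use ∅
  L3 def {t} use {t}
  L4 def {f,h,y} use ∅
  L5 def {f,t} use {f,t}
  L6 def {f,t} use {f,t}

Backward fixpoint:
  L0: in=∅ out={h,t}
  L1: in={h} out=∅
  L2: in={t} out={f,t}
  L3: in={f,t} out={f,t}
  L4: in={t} out={f,t}
  L5: in={f,t} out={f,t}
  L6: in={f,t} out={f,t}

live-out(L2) = ["f", "t"]

Answer: ["f", "t"]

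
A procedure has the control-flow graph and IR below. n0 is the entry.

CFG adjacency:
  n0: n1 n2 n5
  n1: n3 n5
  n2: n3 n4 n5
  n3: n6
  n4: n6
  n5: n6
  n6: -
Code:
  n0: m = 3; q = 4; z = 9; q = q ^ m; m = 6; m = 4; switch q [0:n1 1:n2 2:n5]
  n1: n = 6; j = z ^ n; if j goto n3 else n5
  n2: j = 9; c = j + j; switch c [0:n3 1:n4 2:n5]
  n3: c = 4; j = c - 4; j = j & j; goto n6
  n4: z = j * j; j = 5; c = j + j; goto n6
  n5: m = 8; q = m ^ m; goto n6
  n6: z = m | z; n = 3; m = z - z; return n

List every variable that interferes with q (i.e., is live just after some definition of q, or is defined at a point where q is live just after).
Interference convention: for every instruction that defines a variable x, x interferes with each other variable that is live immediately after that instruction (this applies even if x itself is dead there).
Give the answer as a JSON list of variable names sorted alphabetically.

Per-block:
  n0 def {m,q,z} use ∅
  n1 def {j,n} use {z}
  n2 def {c,j} use ∅
  n3 def {c,j} use ∅
  n4 def {c,j,z} use {j}
  n5 def {m,q} use ∅
  n6 def {m,n,z} use {m,z}

Liveness:
  live n0: ∅→{m,z}
  live n1: {m,z}→{m,z}
  live n2: {m,z}→{j,m,z}
  live n3: {m,z}→{m,z}
  live n4: {j,m}→{m,z}
  live n5: {z}→{m,z}
  live n6: {m,z}→∅

Conflict graph:
  c↔{j,m,z}
  j↔{c,m,z}
  m↔{c,j,n,q,z}
  n↔{m,z}
  q↔{m,z}
  z↔{c,j,m,n,q}

N(q) = ["m", "z"]

Answer: ["m", "z"]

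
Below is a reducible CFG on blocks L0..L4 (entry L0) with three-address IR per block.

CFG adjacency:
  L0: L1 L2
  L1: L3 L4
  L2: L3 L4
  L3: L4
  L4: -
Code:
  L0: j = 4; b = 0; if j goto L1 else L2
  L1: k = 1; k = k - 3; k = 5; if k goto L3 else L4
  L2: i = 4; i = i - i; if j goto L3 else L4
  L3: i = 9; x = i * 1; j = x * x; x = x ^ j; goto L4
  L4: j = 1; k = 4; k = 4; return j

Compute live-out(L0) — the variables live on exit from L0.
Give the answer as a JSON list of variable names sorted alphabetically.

Per-block:
  L0: {b,j} / ∅
  L1: {k} / ∅
  L2: {i} / {j}
  L3: {i,j,x} / ∅
  L4: {j,k} / ∅

Liveness:
  live L0: ∅→{j}
  live L1: ∅→∅
  live L2: {j}→∅
  live L3: ∅→∅
  live L4: ∅→∅

live-out(L0) = ["j"]

Answer: ["j"]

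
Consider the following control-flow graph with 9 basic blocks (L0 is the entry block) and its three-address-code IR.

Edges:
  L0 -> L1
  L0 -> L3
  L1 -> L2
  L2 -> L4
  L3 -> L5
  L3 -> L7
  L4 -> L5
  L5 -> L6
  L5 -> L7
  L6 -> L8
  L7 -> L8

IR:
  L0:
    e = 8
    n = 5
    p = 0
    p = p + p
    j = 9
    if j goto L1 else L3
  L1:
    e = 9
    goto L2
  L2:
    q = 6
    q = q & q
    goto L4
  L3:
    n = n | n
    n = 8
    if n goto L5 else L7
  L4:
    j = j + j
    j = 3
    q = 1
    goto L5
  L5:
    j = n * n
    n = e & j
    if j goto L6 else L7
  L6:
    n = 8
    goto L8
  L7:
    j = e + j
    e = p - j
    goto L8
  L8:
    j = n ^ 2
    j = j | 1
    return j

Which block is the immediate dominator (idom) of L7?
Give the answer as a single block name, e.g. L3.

Answer: L0

Working:
idom tree: L1←L0 L2←L1 L3←L0 L4←L2 L5←L0 L6←L5 L7←L0 L8←L0
Dom at joins:
  L5: preds {L3,L4}: {L0,L3} ∩ {L0,L1,L2,L4} = {L0}; idom=L0
  L7: preds {L3,L5}: {L0,L3} ∩ {L0,L5} = {L0}; idom=L0
  L8: preds {L6,L7}: {L0,L5,L6} ∩ {L0,L7} = {L0}; idom=L0

idom(L7) = L0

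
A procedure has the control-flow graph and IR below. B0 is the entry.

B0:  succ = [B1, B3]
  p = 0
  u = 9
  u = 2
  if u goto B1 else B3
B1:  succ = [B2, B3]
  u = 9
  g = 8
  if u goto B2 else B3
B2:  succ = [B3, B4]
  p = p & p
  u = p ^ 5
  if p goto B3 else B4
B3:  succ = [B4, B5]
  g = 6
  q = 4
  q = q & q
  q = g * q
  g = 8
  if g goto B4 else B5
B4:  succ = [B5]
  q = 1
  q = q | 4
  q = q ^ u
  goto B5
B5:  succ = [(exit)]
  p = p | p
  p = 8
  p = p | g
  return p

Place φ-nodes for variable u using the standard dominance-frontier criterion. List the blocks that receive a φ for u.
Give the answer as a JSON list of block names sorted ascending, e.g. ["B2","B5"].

Answer: ["B3", "B4", "B5"]

Derivation:
idom tree: B1←B0 B2←B1 B3←B0 B4←B0 B5←B0
Dom at joins:
  B3: preds {B0,B1,B2}: {B0} ∩ {B0,B1} ∩ {B0,B1,B2} = {B0}; idom=B0
  B4: preds {B2,B3}: {B0,B1,B2} ∩ {B0,B3} = {B0}; idom=B0
  B5: preds {B3,B4}: {B0,B3} ∩ {B0,B4} = {B0}; idom=B0

DF walk-up:
  join B3 pred B0: · stop@B0
  join B3 pred B1: B1 stop@B0
  join B3 pred B2: B2→B1 stop@B0
  join B4 pred B2: B2→B1 stop@B0
  join B4 pred B3: B3 stop@B0
  join B5 pred B3: B3 stop@B0
  join B5 pred B4: B4 stop@B0
  DF(B0)=∅
  DF(B1)={B3,B4}
  DF(B2)={B3,B4}
  DF(B3)={B4,B5}
  DF(B4)={B5}
  DF(B5)=∅

φ for u: defs {B0,B1,B2}
  DF⁺ = {B3,B4,B5}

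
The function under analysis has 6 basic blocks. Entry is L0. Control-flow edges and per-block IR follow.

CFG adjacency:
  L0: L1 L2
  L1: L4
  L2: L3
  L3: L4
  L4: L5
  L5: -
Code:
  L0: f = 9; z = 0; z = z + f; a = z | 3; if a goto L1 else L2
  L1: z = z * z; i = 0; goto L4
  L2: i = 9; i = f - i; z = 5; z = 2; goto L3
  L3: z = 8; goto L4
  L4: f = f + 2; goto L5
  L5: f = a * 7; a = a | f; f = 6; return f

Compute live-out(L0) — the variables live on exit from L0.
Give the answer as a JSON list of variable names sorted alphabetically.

def/use:
  L0 def {a,f,z} use ∅
  L1 def {i,z} use {z}
  L2 def {i,z} use {f}
  L3 def {z} use ∅
  L4 def {f} use {f}
  L5 def {a,f} use {a}

Live sets:
  L0 li=∅ lo={a,f,z}
  L1 li={a,f,z} lo={a,f}
  L2 li={a,f} lo={a,f}
  L3 li={a,f} lo={a,f}
  L4 li={a,f} lo={a}
  L5 li={a} lo=∅

live-out(L0) = ["a", "f", "z"]

Answer: ["a", "f", "z"]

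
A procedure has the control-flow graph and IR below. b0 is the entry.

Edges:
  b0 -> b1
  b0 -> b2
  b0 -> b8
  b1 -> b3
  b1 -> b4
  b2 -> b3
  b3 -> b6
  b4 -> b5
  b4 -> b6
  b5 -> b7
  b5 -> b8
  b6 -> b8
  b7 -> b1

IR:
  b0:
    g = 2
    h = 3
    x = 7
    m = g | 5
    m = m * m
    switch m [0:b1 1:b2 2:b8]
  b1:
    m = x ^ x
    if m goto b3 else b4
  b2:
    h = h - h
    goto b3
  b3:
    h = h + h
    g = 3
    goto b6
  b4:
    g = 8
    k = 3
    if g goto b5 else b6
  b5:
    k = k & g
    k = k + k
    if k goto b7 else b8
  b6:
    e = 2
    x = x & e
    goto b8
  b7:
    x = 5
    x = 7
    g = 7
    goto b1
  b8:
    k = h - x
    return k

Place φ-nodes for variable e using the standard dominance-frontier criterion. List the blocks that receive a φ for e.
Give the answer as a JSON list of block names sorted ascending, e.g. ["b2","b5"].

idom tree: b1←b0 b2←b0 b3←b0 b4←b1 b5←b4 b6←b0 b7←b5 b8←b0
Dom∩ at merges:
  b1: preds {b0,b7}: {b0} ∩ {b0,b1,b4,b5,b7} = {b0}; idom=b0
  b3: preds {b1,b2}: {b0,b1} ∩ {b0,b2} = {b0}; idom=b0
  b6: preds {b3,b4}: {b0,b3} ∩ {b0,b1,b4} = {b0}; idom=b0
  b8: preds {b0,b5,b6}: {b0} ∩ {b0,b1,b4,b5} ∩ {b0,b6} = {b0}; idom=b0

DF walk-up:
  join b1 pred b0: · stop@b0
  join b1 pred b7: b7→b5→b4→b1 stop@b0
  join b3 pred b1: b1 stop@b0
  join b3 pred b2: b2 stop@b0
  join b6 pred b3: b3 stop@b0
  join b6 pred b4: b4→b1 stop@b0
  join b8 pred b0: · stop@b0
  join b8 pred b5: b5→b4→b1 stop@b0
  join b8 pred b6: b6 stop@b0
  DF(b0)=∅
  DF(b1)={b1,b3,b6,b8}
  DF(b2)={b3}
  DF(b3)={b6}
  DF(b4)={b1,b6,b8}
  DF(b5)={b1,b8}
  DF(b6)={b8}
  DF(b7)={b1}
  DF(b8)=∅

φ for e: defs {b6}
  DF⁺ = {b8}

Answer: ["b8"]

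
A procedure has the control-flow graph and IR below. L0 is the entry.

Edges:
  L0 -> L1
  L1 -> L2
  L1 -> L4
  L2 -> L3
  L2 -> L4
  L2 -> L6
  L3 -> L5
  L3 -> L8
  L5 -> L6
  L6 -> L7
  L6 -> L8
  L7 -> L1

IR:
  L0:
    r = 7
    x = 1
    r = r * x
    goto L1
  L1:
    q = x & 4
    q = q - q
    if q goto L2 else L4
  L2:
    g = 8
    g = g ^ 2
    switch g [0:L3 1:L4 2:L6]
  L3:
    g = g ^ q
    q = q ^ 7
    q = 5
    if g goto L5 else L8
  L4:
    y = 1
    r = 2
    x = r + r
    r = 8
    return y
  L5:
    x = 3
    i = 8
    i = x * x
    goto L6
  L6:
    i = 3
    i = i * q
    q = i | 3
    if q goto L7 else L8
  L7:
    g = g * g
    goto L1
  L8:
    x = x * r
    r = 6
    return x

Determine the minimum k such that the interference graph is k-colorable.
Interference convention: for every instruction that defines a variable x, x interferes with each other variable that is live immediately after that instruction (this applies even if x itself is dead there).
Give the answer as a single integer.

Block summaries:
  L0 def {r,x} use ∅
  L1 def {q} use {x}
  L2 def {g} use ∅
  L3 def {g,q} use {g,q}
  L4 def {r,x,y} use ∅
  L5 def {i,x} use ∅
  L6 def {i,q} use {q}
  L7 def {g} use {g}
  L8 def {r,x} use {r,x}

Liveness:
  live L0: ∅→{r,x}
  live L1: {r,x}→{q,r,x}
  live L2: {q,r,x}→{g,q,r,x}
  live L3: {g,q,r,x}→{g,q,r,x}
  live L4: ∅→∅
  live L5: {g,q,r}→{g,q,r,x}
  live L6: {g,q,r,x}→{g,r,x}
  live L7: {g,r,x}→{r,x}
  live L8: {r,x}→∅

Conflict graph:
  g: {i,q,r,x}
  i: {g,q,r,x}
  q: {g,i,r,x}
  r: {g,i,q,x,y}
  x: {g,i,q,r,y}
  y: {r,x}

Chromatic number:
  lower bound: {g,i,q,r,x} mutually conflict ⇒ χ ≥ 5
  5-colouring: r0={r}  r1={x}  r2={g,y}  r3={i}  r4={q}
  χ = 5

Answer: 5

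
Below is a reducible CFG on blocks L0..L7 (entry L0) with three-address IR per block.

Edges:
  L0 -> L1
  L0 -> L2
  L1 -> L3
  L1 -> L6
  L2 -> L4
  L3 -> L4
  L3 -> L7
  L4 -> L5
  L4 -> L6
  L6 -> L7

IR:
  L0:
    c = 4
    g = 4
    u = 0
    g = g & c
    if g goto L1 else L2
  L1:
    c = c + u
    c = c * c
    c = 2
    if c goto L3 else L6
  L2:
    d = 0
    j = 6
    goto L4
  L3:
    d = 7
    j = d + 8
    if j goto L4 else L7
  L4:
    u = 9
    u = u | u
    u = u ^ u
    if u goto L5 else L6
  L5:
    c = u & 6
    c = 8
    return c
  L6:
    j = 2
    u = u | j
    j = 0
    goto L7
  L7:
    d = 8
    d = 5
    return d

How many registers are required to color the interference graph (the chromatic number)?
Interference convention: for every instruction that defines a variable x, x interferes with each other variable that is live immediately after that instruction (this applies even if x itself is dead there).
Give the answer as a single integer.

def/use:
  L0: def={c,g,u} ue=∅
  L1: def={c} ue={c,u}
  L2: def={d,j} ue=∅
  L3: def={d,j} ue=∅
  L4: def={u} ue=∅
  L5: def={c} ue={u}
  L6: def={j,u} ue={u}
  L7: def={d} ue=∅

Live sets:
  L0 li=∅ lo={c,u}
  L1 li={c,u} lo={u}
  L2 li=∅ lo=∅
  L3 li=∅ lo=∅
  L4 li=∅ lo={u}
  L5 li={u} lo=∅
  L6 li={u} lo=∅
  L7 li=∅ lo=∅

Interference:
  c: {g,u}
  d: ∅
  g: {c,u}
  j: {u}
  u: {c,g,j}

Chromatic number:
  lower bound: {c,g,u} mutually conflict ⇒ χ ≥ 3
  3-colouring: R0={d,u}  R1={c,j}  R2={g}
  χ = 3

Answer: 3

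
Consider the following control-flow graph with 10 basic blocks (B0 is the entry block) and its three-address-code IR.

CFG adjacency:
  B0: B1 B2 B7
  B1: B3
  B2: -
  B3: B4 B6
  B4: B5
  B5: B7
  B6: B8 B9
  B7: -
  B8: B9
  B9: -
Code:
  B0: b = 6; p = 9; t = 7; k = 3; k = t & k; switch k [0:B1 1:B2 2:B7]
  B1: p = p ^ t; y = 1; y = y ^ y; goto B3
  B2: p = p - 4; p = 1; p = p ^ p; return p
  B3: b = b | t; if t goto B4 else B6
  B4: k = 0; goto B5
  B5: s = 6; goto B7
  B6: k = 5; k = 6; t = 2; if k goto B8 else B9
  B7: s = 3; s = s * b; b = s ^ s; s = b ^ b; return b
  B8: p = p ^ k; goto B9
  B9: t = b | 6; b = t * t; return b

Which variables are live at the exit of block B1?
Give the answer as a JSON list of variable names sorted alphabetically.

Answer: ["b", "p", "t"]

Derivation:
Block summaries:
  B0: def={b,k,p,t} ue=∅
  B1: def={p,y} ue={p,t}
  B2: def={p} ue={p}
  B3: def={b} ue={b,t}
  B4: def={k} ue=∅
  B5: def={s} ue=∅
  B6: def={k,t} ue=∅
  B7: def={b,s} ue={b}
  B8: def={p} ue={k,p}
  B9: def={b,t} ue={b}

Live sets:
  live B0: ∅→{b,p,t}
  live B1: {b,p,t}→{b,p,t}
  live B2: {p}→∅
  live B3: {b,p,t}→{b,p}
  live B4: {b}→{b}
  live B5: {b}→{b}
  live B6: {b,p}→{b,k,p}
  live B7: {b}→∅
  live B8: {b,k,p}→{b}
  live B9: {b}→∅

live-out(B1) = ["b", "p", "t"]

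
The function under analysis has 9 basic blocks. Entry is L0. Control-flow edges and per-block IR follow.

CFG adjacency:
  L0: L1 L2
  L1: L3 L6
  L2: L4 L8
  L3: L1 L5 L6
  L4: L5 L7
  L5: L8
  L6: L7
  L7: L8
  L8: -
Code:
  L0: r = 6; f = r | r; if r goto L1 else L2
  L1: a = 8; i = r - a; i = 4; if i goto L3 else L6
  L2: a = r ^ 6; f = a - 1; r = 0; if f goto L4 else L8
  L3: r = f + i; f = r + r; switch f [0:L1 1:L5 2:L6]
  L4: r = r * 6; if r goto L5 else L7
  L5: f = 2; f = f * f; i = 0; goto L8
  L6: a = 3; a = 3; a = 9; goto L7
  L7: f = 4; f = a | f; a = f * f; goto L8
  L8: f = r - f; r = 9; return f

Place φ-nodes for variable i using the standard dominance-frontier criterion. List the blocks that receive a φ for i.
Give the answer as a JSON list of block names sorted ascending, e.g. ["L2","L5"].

Answer: ["L1", "L5", "L7", "L8"]

Derivation:
idom tree: L1←L0 L2←L0 L3←L1 L4←L2 L5←L0 L6←L1 L7←L0 L8←L0
Join-block Dom:
  L1: preds {L0,L3}: {L0} ∩ {L0,L1,L3} = {L0}; idom=L0
  L5: preds {L3,L4}: {L0,L1,L3} ∩ {L0,L2,L4} = {L0}; idom=L0
  L6: preds {L1,L3}: {L0,L1} ∩ {L0,L1,L3} = {L0,L1}; idom=L1
  L7: preds {L4,L6}: {L0,L2,L4} ∩ {L0,L1,L6} = {L0}; idom=L0
  L8: preds {L2,L5,L7}: {L0,L2} ∩ {L0,L5} ∩ {L0,L7} = {L0}; idom=L0

Frontier:
  L1←L0: walk · to L0
  L1←L3: walk L3→L1 to L0
  L5←L3: walk L3→L1 to L0
  L5←L4: walk L4→L2 to L0
  L6←L1: walk · to L1
  L6←L3: walk L3 to L1
  L7←L4: walk L4→L2 to L0
  L7←L6: walk L6→L1 to L0
  L8←L2: walk L2 to L0
  L8←L5: walk L5 to L0
  L8←L7: walk L7 to L0
  DF(L0)=∅
  DF(L1)={L1,L5,L7}
  DF(L2)={L5,L7,L8}
  DF(L3)={L1,L5,L6}
  DF(L4)={L5,L7}
  DF(L5)={L8}
  DF(L6)={L7}
  DF(L7)={L8}
  DF(L8)=∅

φ for i: defs {L1,L5}
  DF⁺ = {L1,L5,L7,L8}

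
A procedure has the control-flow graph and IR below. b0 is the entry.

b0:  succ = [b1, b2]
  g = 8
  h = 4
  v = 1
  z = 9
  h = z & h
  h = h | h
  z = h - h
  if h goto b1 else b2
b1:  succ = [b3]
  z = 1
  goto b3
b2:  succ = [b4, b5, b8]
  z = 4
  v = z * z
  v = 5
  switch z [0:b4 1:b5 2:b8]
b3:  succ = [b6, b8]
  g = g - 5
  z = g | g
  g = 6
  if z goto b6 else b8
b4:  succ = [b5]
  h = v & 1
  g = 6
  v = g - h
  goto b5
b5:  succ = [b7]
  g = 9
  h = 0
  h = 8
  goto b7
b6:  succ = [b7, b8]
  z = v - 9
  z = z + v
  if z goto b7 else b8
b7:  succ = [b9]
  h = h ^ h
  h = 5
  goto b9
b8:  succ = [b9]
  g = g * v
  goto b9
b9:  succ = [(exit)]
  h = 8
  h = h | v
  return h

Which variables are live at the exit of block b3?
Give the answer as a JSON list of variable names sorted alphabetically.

Answer: ["g", "h", "v"]

Analysis:
Block summaries:
  b0: def={g,h,v,z} ue=∅
  b1: def={z} ue=∅
  b2: def={v,z} ue=∅
  b3: def={g,z} ue={g}
  b4: def={g,h,v} ue={v}
  b5: def={g,h} ue=∅
  b6: def={z} ue={v}
  b7: def={h} ue={h}
  b8: def={g} ue={g,v}
  b9: def={h} ue={v}

Backward fixpoint:
  b0: in=∅ out={g,h,v}
  b1: in={g,h,v} out={g,h,v}
  b2: in={g} out={g,v}
  b3: in={g,h,v} out={g,h,v}
  b4: in={v} out={v}
  b5: in={v} out={h,v}
  b6: in={g,h,v} out={g,h,v}
  b7: in={h,v} out={v}
  b8: in={g,v} out={v}
  b9: in={v} out=∅

live-out(b3) = ["g", "h", "v"]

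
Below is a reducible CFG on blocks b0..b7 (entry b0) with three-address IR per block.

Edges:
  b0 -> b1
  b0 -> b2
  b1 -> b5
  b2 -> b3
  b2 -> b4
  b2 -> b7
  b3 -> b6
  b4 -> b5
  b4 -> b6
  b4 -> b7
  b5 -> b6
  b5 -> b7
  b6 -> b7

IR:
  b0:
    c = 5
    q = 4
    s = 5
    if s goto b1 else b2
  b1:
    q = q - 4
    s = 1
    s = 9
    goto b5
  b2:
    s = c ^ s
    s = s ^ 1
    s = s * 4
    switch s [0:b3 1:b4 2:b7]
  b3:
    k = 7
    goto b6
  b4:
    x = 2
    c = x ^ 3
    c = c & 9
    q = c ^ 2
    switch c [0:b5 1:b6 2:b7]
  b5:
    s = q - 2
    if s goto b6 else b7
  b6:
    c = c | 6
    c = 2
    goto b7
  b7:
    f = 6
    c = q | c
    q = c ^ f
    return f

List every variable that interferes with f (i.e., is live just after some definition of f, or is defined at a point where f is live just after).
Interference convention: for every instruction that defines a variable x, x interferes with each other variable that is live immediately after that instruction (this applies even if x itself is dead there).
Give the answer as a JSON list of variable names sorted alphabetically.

Answer: ["c", "q"]

Working:
Per-block:
  b0: {c,q,s} / ∅
  b1: {q,s} / {q}
  b2: {s} / {c,s}
  b3: {k} / ∅
  b4: {c,q,x} / ∅
  b5: {s} / {q}
  b6: {c} / {c}
  b7: {c,f,q} / {c,q}

Liveness:
  b0 li=∅ lo={c,q,s}
  b1 li={c,q} lo={c,q}
  b2 li={c,q,s} lo={c,q}
  b3 li={c,q} lo={c,q}
  b4 li=∅ lo={c,q}
  b5 li={c,q} lo={c,q}
  b6 li={c,q} lo={c,q}
  b7 li={c,q} lo=∅

Interfere edges:
  c: {f,k,q,s}
  f: {c,q}
  k: {c,q}
  q: {c,f,k,s}
  s: {c,q}
  x: ∅

N(f) = ["c", "q"]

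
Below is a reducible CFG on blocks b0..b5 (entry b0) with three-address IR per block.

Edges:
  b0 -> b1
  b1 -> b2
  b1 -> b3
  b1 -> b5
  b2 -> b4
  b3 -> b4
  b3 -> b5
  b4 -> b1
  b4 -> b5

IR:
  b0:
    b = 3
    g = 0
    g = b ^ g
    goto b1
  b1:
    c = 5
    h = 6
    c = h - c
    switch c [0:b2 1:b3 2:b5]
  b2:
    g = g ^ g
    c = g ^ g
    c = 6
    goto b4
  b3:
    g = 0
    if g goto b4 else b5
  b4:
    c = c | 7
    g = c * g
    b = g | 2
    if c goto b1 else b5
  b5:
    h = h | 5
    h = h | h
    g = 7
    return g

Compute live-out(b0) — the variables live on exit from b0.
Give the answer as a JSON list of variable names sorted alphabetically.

def/use:
  b0: def={b,g} ue=∅
  b1: def={c,h} ue=∅
  b2: def={c,g} ue={g}
  b3: def={g} ue=∅
  b4: def={b,c,g} ue={c,g}
  b5: def={g,h} ue={h}

Backward fixpoint:
  live b0: ∅→{g}
  live b1: {g}→{c,g,h}
  live b2: {g,h}→{c,g,h}
  live b3: {c,h}→{c,g,h}
  live b4: {c,g,h}→{g,h}
  live b5: {h}→∅

live-out(b0) = ["g"]

Answer: ["g"]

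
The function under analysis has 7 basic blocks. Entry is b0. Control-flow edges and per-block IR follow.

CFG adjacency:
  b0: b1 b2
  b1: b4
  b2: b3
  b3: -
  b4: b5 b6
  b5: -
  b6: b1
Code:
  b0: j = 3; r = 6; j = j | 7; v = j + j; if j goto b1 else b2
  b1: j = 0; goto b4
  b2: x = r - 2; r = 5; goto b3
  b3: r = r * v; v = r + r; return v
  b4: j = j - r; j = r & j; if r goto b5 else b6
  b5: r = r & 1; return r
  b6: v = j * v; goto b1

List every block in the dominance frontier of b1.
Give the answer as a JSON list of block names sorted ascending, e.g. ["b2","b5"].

idom tree: b1←b0 b2←b0 b3←b2 b4←b1 b5←b4 b6←b4
Dom at joins:
  b1: preds {b0,b6}: {b0} ∩ {b0,b1,b4,b6} = {b0}; idom=b0

DF walk-up:
  b1←b0: walk · to b0
  b1←b6: walk b6→b4→b1 to b0
  DF(b0)=∅
  DF(b1)={b1}
  DF(b2)=∅
  DF(b3)=∅
  DF(b4)={b1}
  DF(b5)=∅
  DF(b6)={b1}

DF(b1) = ["b1"]

Answer: ["b1"]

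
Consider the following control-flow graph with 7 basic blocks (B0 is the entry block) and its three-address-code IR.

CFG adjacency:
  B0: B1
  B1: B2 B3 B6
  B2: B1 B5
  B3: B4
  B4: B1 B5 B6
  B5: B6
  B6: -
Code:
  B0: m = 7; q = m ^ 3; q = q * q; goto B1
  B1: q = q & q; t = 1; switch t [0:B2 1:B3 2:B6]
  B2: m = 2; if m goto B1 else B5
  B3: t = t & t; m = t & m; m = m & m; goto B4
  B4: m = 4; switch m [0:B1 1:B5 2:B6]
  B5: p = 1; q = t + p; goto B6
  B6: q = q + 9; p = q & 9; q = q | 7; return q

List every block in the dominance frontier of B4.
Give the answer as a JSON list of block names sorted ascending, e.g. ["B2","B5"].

idom tree: B1←B0 B2←B1 B3←B1 B4←B3 B5←B1 B6←B1
Join-block Dom:
  B1: preds {B0,B2,B4}: {B0} ∩ {B0,B1,B2} ∩ {B0,B1,B3,B4} = {B0}; idom=B0
  B5: preds {B2,B4}: {B0,B1,B2} ∩ {B0,B1,B3,B4} = {B0,B1}; idom=B1
  B6: preds {B1,B4,B5}: {B0,B1} ∩ {B0,B1,B3,B4} ∩ {B0,B1,B5} = {B0,B1}; idom=B1

DF walk-up:
  B1←B0: walk · to B0
  B1←B2: walk B2→B1 to B0
  B1←B4: walk B4→B3→B1 to B0
  B5←B2: walk B2 to B1
  B5←B4: walk B4→B3 to B1
  B6←B1: walk · to B1
  B6←B4: walk B4→B3 to B1
  B6←B5: walk B5 to B1
  B0 → ∅
  B1 → {B1}
  B2 → {B1,B5}
  B3 → {B1,B5,B6}
  B4 → {B1,B5,B6}
  B5 → {B6}
  B6 → ∅

DF(B4) = ["B1", "B5", "B6"]

Answer: ["B1", "B5", "B6"]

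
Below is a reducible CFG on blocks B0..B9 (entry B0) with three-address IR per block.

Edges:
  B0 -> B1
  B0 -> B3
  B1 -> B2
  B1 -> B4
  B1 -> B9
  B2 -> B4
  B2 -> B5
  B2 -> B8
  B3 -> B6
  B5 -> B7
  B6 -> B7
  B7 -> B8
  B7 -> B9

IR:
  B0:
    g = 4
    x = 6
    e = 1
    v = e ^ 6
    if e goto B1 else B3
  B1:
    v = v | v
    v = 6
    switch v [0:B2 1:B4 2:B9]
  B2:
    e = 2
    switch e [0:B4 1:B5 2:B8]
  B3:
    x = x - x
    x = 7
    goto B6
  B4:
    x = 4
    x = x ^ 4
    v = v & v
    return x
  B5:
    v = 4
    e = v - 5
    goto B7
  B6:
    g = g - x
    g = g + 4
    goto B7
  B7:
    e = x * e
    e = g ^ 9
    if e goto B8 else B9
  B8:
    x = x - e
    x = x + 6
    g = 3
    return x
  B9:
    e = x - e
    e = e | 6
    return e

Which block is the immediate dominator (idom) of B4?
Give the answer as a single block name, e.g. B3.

Answer: B1

Analysis:
idom tree: B1←B0 B2←B1 B3←B0 B4←B1 B5←B2 B6←B3 B7←B0 B8←B0 B9←B0
Join-block Dom:
  B4: preds {B1,B2}: {B0,B1} ∩ {B0,B1,B2} = {B0,B1}; idom=B1
  B7: preds {B5,B6}: {B0,B1,B2,B5} ∩ {B0,B3,B6} = {B0}; idom=B0
  B8: preds {B2,B7}: {B0,B1,B2} ∩ {B0,B7} = {B0}; idom=B0
  B9: preds {B1,B7}: {B0,B1} ∩ {B0,B7} = {B0}; idom=B0

idom(B4) = B1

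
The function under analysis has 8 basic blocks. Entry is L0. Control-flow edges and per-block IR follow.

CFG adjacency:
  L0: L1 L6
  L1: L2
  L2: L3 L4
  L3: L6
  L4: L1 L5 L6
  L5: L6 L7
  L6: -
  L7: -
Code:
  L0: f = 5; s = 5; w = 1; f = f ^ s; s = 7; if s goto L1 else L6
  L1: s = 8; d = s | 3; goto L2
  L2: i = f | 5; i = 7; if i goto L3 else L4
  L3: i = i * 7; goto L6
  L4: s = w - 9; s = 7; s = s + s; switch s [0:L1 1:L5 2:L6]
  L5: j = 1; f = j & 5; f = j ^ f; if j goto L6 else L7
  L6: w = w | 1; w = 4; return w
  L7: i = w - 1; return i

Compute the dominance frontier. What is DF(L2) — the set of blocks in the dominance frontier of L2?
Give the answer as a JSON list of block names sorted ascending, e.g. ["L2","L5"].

Answer: ["L1", "L6"]

Working:
idom tree: L1←L0 L2←L1 L3←L2 L4←L2 L5←L4 L6←L0 L7←L5
Dom∩ at merges:
  L1: preds {L0,L4}: {L0} ∩ {L0,L1,L2,L4} = {L0}; idom=L0
  L6: preds {L0,L3,L4,L5}: {L0} ∩ {L0,L1,L2,L3} ∩ {L0,L1,L2,L4} ∩ {L0,L1,L2,L4,L5} = {L0}; idom=L0

Frontier:
  L1←L0: walk · to L0
  L1←L4: walk L4→L2→L1 to L0
  L6←L0: walk · to L0
  L6←L3: walk L3→L2→L1 to L0
  L6←L4: walk L4→L2→L1 to L0
  L6←L5: walk L5→L4→L2→L1 to L0
  L0 → ∅
  L1 → {L1,L6}
  L2 → {L1,L6}
  L3 → {L6}
  L4 → {L1,L6}
  L5 → {L6}
  L6 → ∅
  L7 → ∅

DF(L2) = ["L1", "L6"]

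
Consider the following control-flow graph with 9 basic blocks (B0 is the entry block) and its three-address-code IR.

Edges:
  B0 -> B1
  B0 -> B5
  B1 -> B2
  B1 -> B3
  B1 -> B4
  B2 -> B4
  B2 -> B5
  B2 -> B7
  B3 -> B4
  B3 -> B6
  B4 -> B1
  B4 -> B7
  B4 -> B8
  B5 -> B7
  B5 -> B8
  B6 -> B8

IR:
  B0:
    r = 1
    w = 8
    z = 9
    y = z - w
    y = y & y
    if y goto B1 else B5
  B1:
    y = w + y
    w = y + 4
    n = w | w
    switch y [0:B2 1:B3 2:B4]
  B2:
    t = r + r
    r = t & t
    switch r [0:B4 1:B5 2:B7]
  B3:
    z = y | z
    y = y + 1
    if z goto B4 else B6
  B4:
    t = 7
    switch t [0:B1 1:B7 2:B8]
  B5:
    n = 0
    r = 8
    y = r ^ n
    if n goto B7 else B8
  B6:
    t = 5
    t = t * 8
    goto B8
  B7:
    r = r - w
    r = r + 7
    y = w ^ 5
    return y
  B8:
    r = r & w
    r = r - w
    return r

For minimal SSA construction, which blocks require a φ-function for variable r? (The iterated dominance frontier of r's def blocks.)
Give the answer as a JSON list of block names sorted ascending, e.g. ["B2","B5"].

Answer: ["B1", "B4", "B5", "B7", "B8"]

Analysis:
idom tree: B1←B0 B2←B1 B3←B1 B4←B1 B5←B0 B6←B3 B7←B0 B8←B0
Dom at joins:
  B1: preds {B0,B4}: {B0} ∩ {B0,B1,B4} = {B0}; idom=B0
  B4: preds {B1,B2,B3}: {B0,B1} ∩ {B0,B1,B2} ∩ {B0,B1,B3} = {B0,B1}; idom=B1
  B5: preds {B0,B2}: {B0} ∩ {B0,B1,B2} = {B0}; idom=B0
  B7: preds {B2,B4,B5}: {B0,B1,B2} ∩ {B0,B1,B4} ∩ {B0,B5} = {B0}; idom=B0
  B8: preds {B4,B5,B6}: {B0,B1,B4} ∩ {B0,B5} ∩ {B0,B1,B3,B6} = {B0}; idom=B0

DF derivation:
  join B1 pred B0: · stop@B0
  join B1 pred B4: B4→B1 stop@B0
  join B4 pred B1: · stop@B1
  join B4 pred B2: B2 stop@B1
  join B4 pred B3: B3 stop@B1
  join B5 pred B0: · stop@B0
  join B5 pred B2: B2→B1 stop@B0
  join B7 pred B2: B2→B1 stop@B0
  join B7 pred B4: B4→B1 stop@B0
  join B7 pred B5: B5 stop@B0
  join B8 pred B4: B4→B1 stop@B0
  join B8 pred B5: B5 stop@B0
  join B8 pred B6: B6→B3→B1 stop@B0
  DF(B0)=∅
  DF(B1)={B1,B5,B7,B8}
  DF(B2)={B4,B5,B7}
  DF(B3)={B4,B8}
  DF(B4)={B1,B7,B8}
  DF(B5)={B7,B8}
  DF(B6)={B8}
  DF(B7)=∅
  DF(B8)=∅

φ for r: defs {B0,B2,B5,B7,B8}
  DF⁺ = {B1,B4,B5,B7,B8}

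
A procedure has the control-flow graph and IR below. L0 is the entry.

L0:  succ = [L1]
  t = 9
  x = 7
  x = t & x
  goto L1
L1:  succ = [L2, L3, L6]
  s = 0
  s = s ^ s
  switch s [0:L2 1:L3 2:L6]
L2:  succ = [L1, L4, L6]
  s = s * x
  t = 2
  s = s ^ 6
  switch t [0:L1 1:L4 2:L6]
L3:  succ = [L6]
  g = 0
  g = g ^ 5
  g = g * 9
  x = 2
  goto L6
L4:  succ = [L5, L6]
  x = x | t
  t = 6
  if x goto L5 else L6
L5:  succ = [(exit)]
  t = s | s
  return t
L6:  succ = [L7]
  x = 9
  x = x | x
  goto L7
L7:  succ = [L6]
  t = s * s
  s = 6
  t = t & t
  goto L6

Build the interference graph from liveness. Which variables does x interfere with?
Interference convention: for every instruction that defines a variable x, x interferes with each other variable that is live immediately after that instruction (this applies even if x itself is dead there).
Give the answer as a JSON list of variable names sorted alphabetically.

Block summaries:
  L0 def {t,x} use ∅
  L1 def {s} use ∅
  L2 def {s,t} use {s,x}
  L3 def {g,x} use ∅
  L4 def {t,x} use {t,x}
  L5 def {t} use {s}
  L6 def {x} use ∅
  L7 def {s,t} use {s}

Live sets:
  L0 li=∅ lo={x}
  L1 li={x} lo={s,x}
  L2 li={s,x} lo={s,t,x}
  L3 li={s} lo={s}
  L4 li={s,t,x} lo={s}
  L5 li={s} lo=∅
  L6 li={s} lo={s}
  L7 li={s} lo={s}

Interference:
  g: {s}
  s: {g,t,x}
  t: {s,x}
  x: {s,t}

N(x) = ["s", "t"]

Answer: ["s", "t"]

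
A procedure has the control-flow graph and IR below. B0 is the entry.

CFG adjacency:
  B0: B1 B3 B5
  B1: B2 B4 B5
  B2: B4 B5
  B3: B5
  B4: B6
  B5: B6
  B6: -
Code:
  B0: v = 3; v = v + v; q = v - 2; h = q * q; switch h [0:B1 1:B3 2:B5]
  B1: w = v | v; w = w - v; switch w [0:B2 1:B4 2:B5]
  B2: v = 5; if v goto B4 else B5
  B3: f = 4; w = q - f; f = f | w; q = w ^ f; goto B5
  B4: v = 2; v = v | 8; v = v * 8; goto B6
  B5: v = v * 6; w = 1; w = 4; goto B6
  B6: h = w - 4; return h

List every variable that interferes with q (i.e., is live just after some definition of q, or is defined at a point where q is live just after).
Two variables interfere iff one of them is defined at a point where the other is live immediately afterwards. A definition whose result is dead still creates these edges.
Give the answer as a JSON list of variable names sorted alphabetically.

Answer: ["f", "h", "v"]

Derivation:
Block summaries:
  B0: def={h,q,v} ue=∅
  B1: def={w} ue={v}
  B2: def={v} ue=∅
  B3: def={f,q,w} ue={q}
  B4: def={v} ue=∅
  B5: def={v,w} ue={v}
  B6: def={h} ue={w}

Live sets:
  B0 li=∅ lo={q,v}
  B1 li={v} lo={v,w}
  B2 li={w} lo={v,w}
  B3 li={q,v} lo={v}
  B4 li={w} lo={w}
  B5 li={v} lo={w}
  B6 li={w} lo=∅

Conflict graph:
  f: {q,v,w}
  h: {q,v}
  q: {f,h,v}
  v: {f,h,q,w}
  w: {f,v}

N(q) = ["f", "h", "v"]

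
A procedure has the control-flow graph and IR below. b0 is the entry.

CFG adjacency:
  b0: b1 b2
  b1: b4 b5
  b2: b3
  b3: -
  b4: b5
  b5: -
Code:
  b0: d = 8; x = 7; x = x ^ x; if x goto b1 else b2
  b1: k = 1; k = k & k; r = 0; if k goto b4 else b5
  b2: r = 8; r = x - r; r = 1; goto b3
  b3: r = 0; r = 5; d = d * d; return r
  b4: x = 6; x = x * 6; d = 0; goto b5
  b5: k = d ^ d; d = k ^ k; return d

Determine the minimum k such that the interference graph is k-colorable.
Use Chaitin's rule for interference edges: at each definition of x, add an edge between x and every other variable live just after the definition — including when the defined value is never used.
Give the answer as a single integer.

Block summaries:
  b0: {d,x} / ∅
  b1: {k,r} / ∅
  b2: {r} / {x}
  b3: {d,r} / {d}
  b4: {d,x} / ∅
  b5: {d,k} / {d}

Backward fixpoint:
  b0: in=∅ out={d,x}
  b1: in={d} out={d}
  b2: in={d,x} out={d}
  b3: in={d} out=∅
  b4: in=∅ out={d}
  b5: in={d} out=∅

Conflict graph:
  d↔{k,r,x}
  k↔{d,r}
  r↔{d,k,x}
  x↔{d,r}

Chromatic number:
  clique {d,k,r} ⇒ need ≥ 3
  3-colouring: c0={d}  c1={r}  c2={k,x}
  χ = 3

Answer: 3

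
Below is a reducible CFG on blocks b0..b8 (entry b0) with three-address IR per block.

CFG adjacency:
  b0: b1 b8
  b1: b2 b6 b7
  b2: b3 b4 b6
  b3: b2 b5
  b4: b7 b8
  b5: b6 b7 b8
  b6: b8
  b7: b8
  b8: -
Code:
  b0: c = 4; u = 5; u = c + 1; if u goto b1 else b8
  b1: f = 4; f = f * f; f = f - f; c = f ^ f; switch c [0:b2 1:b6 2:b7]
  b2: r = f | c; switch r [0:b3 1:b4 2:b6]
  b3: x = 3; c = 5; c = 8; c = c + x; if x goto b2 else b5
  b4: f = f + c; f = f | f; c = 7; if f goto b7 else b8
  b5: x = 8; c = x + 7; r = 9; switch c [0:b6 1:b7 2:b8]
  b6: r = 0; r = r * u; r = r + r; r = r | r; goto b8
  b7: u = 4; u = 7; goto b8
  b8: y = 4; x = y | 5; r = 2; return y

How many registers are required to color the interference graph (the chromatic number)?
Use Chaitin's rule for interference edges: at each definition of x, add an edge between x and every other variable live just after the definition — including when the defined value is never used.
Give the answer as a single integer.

Answer: 4

Working:
def/use:
  b0 def {c,u} use ∅
  b1 def {c,f} use ∅
  b2 def {r} use {c,f}
  b3 def {c,x} use ∅
  b4 def {c,f} use {c,f}
  b5 def {c,r,x} use ∅
  b6 def {r} use {u}
  b7 def {u} use ∅
  b8 def {r,x,y} use ∅

Live sets:
  live b0: ∅→{u}
  live b1: {u}→{c,f,u}
  live b2: {c,f,u}→{c,f,u}
  live b3: {f,u}→{c,f,u}
  live b4: {c,f}→∅
  live b5: {u}→{u}
  live b6: {u}→∅
  live b7: ∅→∅
  live b8: ∅→∅

Conflict graph:
  c — {f,r,u,x}
  f — {c,r,u,x}
  r — {c,f,u,y}
  u — {c,f,r,x}
  x — {c,f,u,y}
  y — {r,x}

Chromatic number:
  clique {c,f,r,u} ⇒ need ≥ 4
  assign c→c0 f→c1 r→c2 u→c3 x→c2 y→c0 — no edge inside a register ⇒ χ ≤ 4
  χ = 4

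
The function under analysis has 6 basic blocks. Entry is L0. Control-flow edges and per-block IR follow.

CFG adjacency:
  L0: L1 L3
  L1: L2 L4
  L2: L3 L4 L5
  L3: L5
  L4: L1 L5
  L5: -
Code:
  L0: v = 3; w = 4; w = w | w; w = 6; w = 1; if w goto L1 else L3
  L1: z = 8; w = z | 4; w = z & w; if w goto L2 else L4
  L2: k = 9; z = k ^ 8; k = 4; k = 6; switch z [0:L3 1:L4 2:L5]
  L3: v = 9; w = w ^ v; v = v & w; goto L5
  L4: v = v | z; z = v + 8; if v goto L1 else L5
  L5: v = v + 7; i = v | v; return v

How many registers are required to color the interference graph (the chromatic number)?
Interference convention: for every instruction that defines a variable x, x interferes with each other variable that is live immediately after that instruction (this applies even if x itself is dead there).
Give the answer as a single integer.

Answer: 4

Derivation:
Block summaries:
  L0: {v,w} / ∅
  L1: {w,z} / ∅
  L2: {k,z} / ∅
  L3: {v,w} / {w}
  L4: {v,z} / {v,z}
  L5: {i,v} / {v}

Backward fixpoint:
  L0 li=∅ lo={v,w}
  L1 li={v} lo={v,w,z}
  L2 li={v,w} lo={v,w,z}
  L3 li={w} lo={v}
  L4 li={v,z} lo={v}
  L5 li={v} lo=∅

Conflict graph:
  i — {v}
  k — {v,w,z}
  v — {i,k,w,z}
  w — {k,v,z}
  z — {k,v,w}

Chromatic number:
  lower bound: {k,v,w,z} mutually conflict ⇒ χ ≥ 4
  assign i→r1 k→r1 v→r0 w→r2 z→r3 — no edge inside a register ⇒ χ ≤ 4
  χ = 4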